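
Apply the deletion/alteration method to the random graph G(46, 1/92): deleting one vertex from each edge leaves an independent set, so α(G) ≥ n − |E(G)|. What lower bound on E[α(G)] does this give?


E[|E(G)|] = C(46, 2)·p = 1035 · (1/92) = 45/4.
E[α(G)] ≥ n − E[|E(G)|] = 46 − 45/4 = 139/4.
Numerically: ≈ 34.750.
(This is only a lower bound; the true E[α(G)] may be larger.)

E[α(G)] ≥ 139/4 ≈ 34.750.


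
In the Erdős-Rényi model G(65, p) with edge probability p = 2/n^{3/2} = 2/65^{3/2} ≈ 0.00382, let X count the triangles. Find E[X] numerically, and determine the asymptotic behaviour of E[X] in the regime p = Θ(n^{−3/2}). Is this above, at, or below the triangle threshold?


Number of potential triangles: C(65, 3) = 43680.
Each occurs with probability p³ ≈ (0.00382)³ ≈ 5.55879e-08.
By linearity: E[X] = C(65, 3)·p³ ≈ 43680 · 5.55879e-08 ≈ 0.002.
Since α = 3/2 > 1, p = c/n^{3/2} = o(1/n) is below the triangle threshold p ~ 1/n. Asymptotically E[X] ~ (c³/6)·n^{3(1−α)} = (2³/6)·n^{-1.5} → 0, so by Markov's inequality G has no triangles w.h.p.

E[X] ≈ 0.002; in regime p = Θ(1/n^{3/2}) E[X] tends to 0 (below the triangle threshold p ~ 1/n).


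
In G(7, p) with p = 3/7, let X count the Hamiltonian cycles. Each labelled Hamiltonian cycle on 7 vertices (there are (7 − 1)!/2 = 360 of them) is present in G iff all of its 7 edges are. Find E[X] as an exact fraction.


K_7 has (7 − 1)!/2 = 360 labelled Hamiltonian cycles.
For each such Hamiltonian cycle H, let X_H = 1 if all 7 edges of H are present in G. Then P[X_H = 1] = p^{7} = (3/7)^{7} = 2187/823543.
By linearity: E[X] = Σ_H E[X_H] = 360 · p^{7} = 360 · 2187/823543 = 787320/823543.
Numerically: E[X] ≈ 0.956016.

E[X] = 360 · (3/7)^{7} = 787320/823543 ≈ 0.956016.


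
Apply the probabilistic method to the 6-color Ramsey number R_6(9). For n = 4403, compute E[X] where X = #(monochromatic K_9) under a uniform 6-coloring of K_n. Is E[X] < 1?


E[X] = C(4403, 9) · 6^{1 − 36} = 1699894433046281918452233150 · 6^{−35} = 1699894433046281918452233150/1719070799748422591028658176.
As a reduced fraction: E[X] = 283315738841046986408705525/286511799958070431838109696 ≈ 0.98884.
Is E[X] < 1? YES.
Since E[X] < 1, there exists a 6-coloring of K_{4403} with no monochromatic K_9; hence R_6(9) > 4403.

E[X] = 283315738841046986408705525/286511799958070431838109696 ≈ 0.98884; E[X] < 1, so R_6(9) > 4403.


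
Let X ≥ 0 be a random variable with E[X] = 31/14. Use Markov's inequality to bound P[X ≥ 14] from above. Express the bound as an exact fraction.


μ = E[X] = 31/14, a = 14.
Markov: P[X ≥ 14] ≤ μ/a = (31/14)/14 = 31/196.
Numerically: ≈ 0.15816.
(Since a = 14 > μ = 2.21429, the bound 31/196 is < 1 and informative.)

P[X ≥ 14] ≤ 31/196 ≈ 0.15816.


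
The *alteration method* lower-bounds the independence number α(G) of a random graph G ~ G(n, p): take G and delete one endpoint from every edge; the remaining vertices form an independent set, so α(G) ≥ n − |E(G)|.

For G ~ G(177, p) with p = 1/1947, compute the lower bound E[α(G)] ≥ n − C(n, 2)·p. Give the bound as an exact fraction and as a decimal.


E[|E(G)|] = C(177, 2)·p = 15576 · (1/1947) = 8.
E[α(G)] ≥ n − E[|E(G)|] = 177 − 8 = 169.
Numerically: ≈ 169.000.
(This is only a lower bound; the true E[α(G)] may be larger.)

E[α(G)] ≥ 169 ≈ 169.000.


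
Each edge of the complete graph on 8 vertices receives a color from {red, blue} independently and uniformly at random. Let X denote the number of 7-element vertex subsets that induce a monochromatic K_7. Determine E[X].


Let X = Σ_S X_S over the C(8, 7) = 8 subsets S of size 7, where X_S = 1 if the K_7 on S is monochromatic.
For a fixed S, the K_7 on S has C(7, 2) = 21 edges. P[all 21 edges red] = (1/2)^21, and likewise for blue, so P[monochromatic] = 2·(1/2)^21 = 2^{1 − 21} = 1/1048576.
By linearity: E[X] = C(8, 7) · 2^{1 − 21} = 8 · 1/1048576 = 1/131072.
Numerically: E[X] ≈ 0.0000.

E[X] = C(8,7)·2^(1−C(7,2)) = 1/131072 ≈ 0.0000.


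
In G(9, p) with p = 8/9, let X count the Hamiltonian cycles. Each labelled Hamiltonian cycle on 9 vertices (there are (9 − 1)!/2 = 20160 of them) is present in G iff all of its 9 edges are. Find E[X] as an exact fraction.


K_9 has (9 − 1)!/2 = 20160 labelled Hamiltonian cycles.
For each such Hamiltonian cycle H, let X_H = 1 if all 9 edges of H are present in G. Then P[X_H = 1] = p^{9} = (8/9)^{9} = 134217728/387420489.
By linearity of expectation: E[X] = Σ_H E[X_H] = 20160 · p^{9} = 20160 · 134217728/387420489 = 300647710720/43046721.
Numerically: E[X] ≈ 6.98e+03.

E[X] = 20160 · (8/9)^{9} = 300647710720/43046721 ≈ 6.98e+03.


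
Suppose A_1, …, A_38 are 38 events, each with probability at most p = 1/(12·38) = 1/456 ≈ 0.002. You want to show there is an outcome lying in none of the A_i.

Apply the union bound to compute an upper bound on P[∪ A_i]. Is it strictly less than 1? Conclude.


Union bound: P[∪_{i=1}^{38} A_i] ≤ Σ_i P[A_i] ≤ 38·p = 38·(1/456) = 1/12.
Numerically: 1/12 ≈ 0.083.
Is 1/12 < 1? YES.
Since P[∪ A_i] ≤ 1/12 < 1, the complement has P[∩ A_i^c] ≥ 1 − 1/12 = 11/12 > 0, so some outcome avoids every A_i.

38·p = 1/12 ≈ 0.083; existence CERTIFIED by the union bound.


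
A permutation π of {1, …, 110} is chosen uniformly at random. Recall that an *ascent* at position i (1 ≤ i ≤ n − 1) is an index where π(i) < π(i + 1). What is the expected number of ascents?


Write X = Σ X_I over i = 1, …, 109, with X_I the indicator of one ascent.
There are 109 indicators.
For each fixed i, the pair (π(i), π(i+1)) is a uniformly random ordered pair of distinct values from {1, …, 110}; by symmetry P[π(i) < π(i+1)] = 1/2.
By linearity: E[X] = 109 · (1/2) = (110 − 1) · (1/2) = 109/2 ≈ 54.500000.

E[X] = 109/2 = 54.500000.


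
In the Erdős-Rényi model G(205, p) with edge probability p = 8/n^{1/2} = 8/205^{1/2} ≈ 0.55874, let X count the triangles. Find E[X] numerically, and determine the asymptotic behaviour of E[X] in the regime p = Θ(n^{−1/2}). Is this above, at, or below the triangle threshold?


Number of potential triangles: C(205, 3) = 1414910.
Each occurs with probability p³ ≈ (0.55874)³ ≈ 1.7443723e-01.
By linearity: E[X] = C(205, 3)·p³ ≈ 1414910 · 1.7443723e-01 ≈ 246812.97415.
Since α = 1/2 < 1, p = c/n^{1/2} ≫ 1/n is above the triangle threshold p ~ 1/n. Asymptotically E[X] ~ (c³/6)·n^{3(1−α)} = (8³/6)·n^{1.5} → ∞; triangles are abundant w.h.p.

E[X] ≈ 246812.97415; in regime p = Θ(1/n^{1/2}) E[X] diverges (above the triangle threshold p ~ 1/n).


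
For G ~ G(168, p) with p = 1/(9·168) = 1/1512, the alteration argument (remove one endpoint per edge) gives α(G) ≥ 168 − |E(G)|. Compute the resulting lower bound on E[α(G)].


E[|E(G)|] = C(168, 2)·p = 14028 · (1/1512) = 167/18.
E[α(G)] ≥ n − E[|E(G)|] = 168 − 167/18 = 2857/18.
Numerically: ≈ 158.722222.
(This is only a lower bound; the true E[α(G)] may be larger.)

E[α(G)] ≥ 2857/18 ≈ 158.722222.


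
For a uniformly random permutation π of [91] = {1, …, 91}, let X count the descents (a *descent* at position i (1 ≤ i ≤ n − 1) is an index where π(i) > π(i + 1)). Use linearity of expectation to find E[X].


Write X = Σ X_I over i = 1, …, 90, with X_I the indicator of one descent.
There are 90 indicators.
For each fixed i, the pair (π(i), π(i+1)) is a uniformly random ordered pair of distinct values from {1, …, 91}; by symmetry P[π(i) > π(i+1)] = 1/2.
By linearity: E[X] = 90 · (1/2) = (91 − 1) · (1/2) = 45 ≈ 45.0000.

E[X] = 45 = 45.0000.


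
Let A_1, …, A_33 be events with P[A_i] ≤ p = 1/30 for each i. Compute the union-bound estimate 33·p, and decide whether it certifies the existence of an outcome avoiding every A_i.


Union bound: P[∪_{i=1}^{33} A_i] ≤ Σ_i P[A_i] ≤ 33·p = 33·(1/30) = 11/10.
Numerically: 11/10 ≈ 1.10000.
Is 11/10 < 1? NO.
Since the bound 11/10 is ≥ 1, the union bound is uninformative here; it does NOT by itself certify existence.

33·p = 11/10 ≈ 1.10000; existence NOT certified by the union bound.


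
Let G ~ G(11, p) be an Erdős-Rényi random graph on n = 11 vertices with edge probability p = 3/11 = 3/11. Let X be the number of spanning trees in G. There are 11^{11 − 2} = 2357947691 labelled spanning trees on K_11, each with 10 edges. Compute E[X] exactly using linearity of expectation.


K_11 has 11^{11 − 2} = 2357947691 labelled spanning trees.
For each such spanning tree H, let X_H = 1 if all 10 edges of H are present in G. Then P[X_H = 1] = p^{10} = (3/11)^{10} = 59049/25937424601.
By linearity: E[X] = Σ_H E[X_H] = 2357947691 · p^{10} = 2357947691 · 59049/25937424601 = 59049/11.
Numerically: E[X] ≈ 5.37e+03.

E[X] = 2357947691 · (3/11)^{10} = 59049/11 ≈ 5.37e+03.


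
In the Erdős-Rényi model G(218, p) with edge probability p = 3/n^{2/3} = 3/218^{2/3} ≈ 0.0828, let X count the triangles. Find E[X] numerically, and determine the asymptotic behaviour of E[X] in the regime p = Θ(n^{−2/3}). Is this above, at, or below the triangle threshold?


Number of potential triangles: C(218, 3) = 1703016.
Each occurs with probability p³ ≈ (0.0828)³ ≈ 5.68134e-04.
By linearity: E[X] = C(218, 3)·p³ ≈ 1703016 · 5.68134e-04 ≈ 967.541.
Since α = 2/3 < 1, p = c/n^{2/3} ≫ 1/n is above the triangle threshold p ~ 1/n. Asymptotically E[X] ~ (c³/6)·n^{3(1−α)} = (3³/6)·n^{1} → ∞; triangles are abundant w.h.p.

E[X] ≈ 967.541; in regime p = Θ(1/n^{2/3}) E[X] diverges (above the triangle threshold p ~ 1/n).


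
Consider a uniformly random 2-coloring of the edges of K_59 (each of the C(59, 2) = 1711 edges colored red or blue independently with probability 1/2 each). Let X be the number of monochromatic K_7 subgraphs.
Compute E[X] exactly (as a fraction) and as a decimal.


Let X = Σ_S X_S over the C(59, 7) = 341149446 subsets S of size 7, where X_S = 1 if the K_7 on S is monochromatic.
For a fixed S, the K_7 on S has C(7, 2) = 21 edges. P[all 21 edges red] = (1/2)^21, and likewise for blue, so P[monochromatic] = 2·(1/2)^21 = 2^{1 − 21} = 1/1048576.
By linearity: E[X] = C(59, 7) · 2^{1 − 21} = 341149446 · 1/1048576 = 170574723/524288.
Numerically: E[X] ≈ 325.3455.

E[X] = C(59,7)·2^(1−C(7,2)) = 170574723/524288 ≈ 325.3455.


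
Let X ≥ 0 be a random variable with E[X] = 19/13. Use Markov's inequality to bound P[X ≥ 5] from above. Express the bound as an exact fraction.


μ = E[X] = 19/13, a = 5.
Markov: P[X ≥ 5] ≤ μ/a = (19/13)/5 = 19/65.
Numerically: ≈ 0.29231.
(Since a = 5 > μ = 1.46154, the bound 19/65 is < 1 and informative.)

P[X ≥ 5] ≤ 19/65 ≈ 0.29231.


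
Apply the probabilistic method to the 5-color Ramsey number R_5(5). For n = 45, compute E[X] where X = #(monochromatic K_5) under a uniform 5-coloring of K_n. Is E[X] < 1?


E[X] = C(45, 5) · 5^{1 − 10} = 1221759 · 5^{−9} = 1221759/1953125.
As a reduced fraction: E[X] = 1221759/1953125 ≈ 0.6255406.
Is E[X] < 1? YES.
Since E[X] < 1, there exists a 5-coloring of K_{45} with no monochromatic K_5; hence R_5(5) > 45.

E[X] = 1221759/1953125 ≈ 0.6255406; E[X] < 1, so R_5(5) > 45.


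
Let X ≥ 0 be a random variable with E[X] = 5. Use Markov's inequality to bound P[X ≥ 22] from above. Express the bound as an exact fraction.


μ = E[X] = 5, a = 22.
Markov: P[X ≥ 22] ≤ μ/a = (5)/22 = 5/22.
Numerically: ≈ 0.22727.
(Since a = 22 > μ = 5.00000, the bound 5/22 is < 1 and informative.)

P[X ≥ 22] ≤ 5/22 ≈ 0.22727.


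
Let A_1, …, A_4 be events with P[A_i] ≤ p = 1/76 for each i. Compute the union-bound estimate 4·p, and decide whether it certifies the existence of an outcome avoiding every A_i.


Union bound: P[∪_{i=1}^{4} A_i] ≤ Σ_i P[A_i] ≤ 4·p = 4·(1/76) = 1/19.
Numerically: 1/19 ≈ 0.0526.
Is 1/19 < 1? YES.
Since P[∪ A_i] ≤ 1/19 < 1, the complement has P[∩ A_i^c] ≥ 1 − 1/19 = 18/19 > 0, so some outcome avoids every A_i.

4·p = 1/19 ≈ 0.0526; existence CERTIFIED by the union bound.


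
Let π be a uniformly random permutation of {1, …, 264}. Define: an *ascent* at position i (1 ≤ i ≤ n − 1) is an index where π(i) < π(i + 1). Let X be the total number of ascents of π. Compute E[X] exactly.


Write X = Σ X_I over i = 1, …, 263, with X_I the indicator of one ascent.
There are 263 indicators.
For each fixed i, the pair (π(i), π(i+1)) is a uniformly random ordered pair of distinct values from {1, …, 264}; by symmetry P[π(i) < π(i+1)] = 1/2.
By linearity: E[X] = 263 · (1/2) = (264 − 1) · (1/2) = 263/2 ≈ 131.5000.

E[X] = 263/2 = 131.5000.


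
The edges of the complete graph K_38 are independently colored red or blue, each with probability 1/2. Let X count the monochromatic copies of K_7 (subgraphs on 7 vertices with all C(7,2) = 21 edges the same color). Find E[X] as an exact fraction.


Let X = Σ_S X_S over the C(38, 7) = 12620256 subsets S of size 7, where X_S = 1 if the K_7 on S is monochromatic.
For a fixed S, the K_7 on S has C(7, 2) = 21 edges. P[all 21 edges red] = (1/2)^21, and likewise for blue, so P[monochromatic] = 2·(1/2)^21 = 2^{1 − 21} = 1/1048576.
By linearity of expectation: E[X] = C(38, 7) · 2^{1 − 21} = 12620256 · 1/1048576 = 394383/32768.
Numerically: E[X] ≈ 12.036.

E[X] = C(38,7)·2^(1−C(7,2)) = 394383/32768 ≈ 12.036.


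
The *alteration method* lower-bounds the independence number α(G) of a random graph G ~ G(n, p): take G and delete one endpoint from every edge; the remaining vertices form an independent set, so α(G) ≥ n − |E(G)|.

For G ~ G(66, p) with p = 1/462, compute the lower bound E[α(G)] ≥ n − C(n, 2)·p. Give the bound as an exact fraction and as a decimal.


E[|E(G)|] = C(66, 2)·p = 2145 · (1/462) = 65/14.
E[α(G)] ≥ n − E[|E(G)|] = 66 − 65/14 = 859/14.
Numerically: ≈ 61.357.
(This is only a lower bound; the true E[α(G)] may be larger.)

E[α(G)] ≥ 859/14 ≈ 61.357.


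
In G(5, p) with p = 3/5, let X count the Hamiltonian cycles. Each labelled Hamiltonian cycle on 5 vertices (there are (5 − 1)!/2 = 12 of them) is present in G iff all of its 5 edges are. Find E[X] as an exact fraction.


K_5 has (5 − 1)!/2 = 12 labelled Hamiltonian cycles.
For each such Hamiltonian cycle H, let X_H = 1 if all 5 edges of H are present in G. Then P[X_H = 1] = p^{5} = (3/5)^{5} = 243/3125.
Summing the indicators: E[X] = Σ_H E[X_H] = 12 · p^{5} = 12 · 243/3125 = 2916/3125.
Numerically: E[X] ≈ 0.9331.

E[X] = 12 · (3/5)^{5} = 2916/3125 ≈ 0.9331.


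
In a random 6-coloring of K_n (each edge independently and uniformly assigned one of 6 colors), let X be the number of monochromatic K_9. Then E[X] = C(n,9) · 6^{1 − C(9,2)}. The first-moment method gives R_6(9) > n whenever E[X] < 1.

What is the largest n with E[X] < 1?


We need C(n, 9) · 6^{1 − 36} < 1, i.e. C(n, 9) < 6^{36 − 1} = 1719070799748422591028658176.
Check values of n near the boundary:
  n = 4405: C(4405, 9) = 1706862792900636302463627150; 1706862792900636302463627150 < 1719070799748422591028658176? YES
  n = 4406: C(4406, 9) = 1710356485221788389505285700; 1710356485221788389505285700 < 1719070799748422591028658176? YES
  n = 4407: C(4407, 9) = 1713856532599459170657070050; 1713856532599459170657070050 < 1719070799748422591028658176? YES
  n = 4408: C(4408, 9) = 1717362945146264156457459600; 1717362945146264156457459600 < 1719070799748422591028658176? YES
  n = 4409: C(4409, 9) = 1720875732988608787686577131; 1720875732988608787686577131 < 1719070799748422591028658176? NO
The largest n with C(n, 9) < 1719070799748422591028658176 is n = 4408 (where E[X] = 35778394690547169926197075/35813974994758803979763712 ≈ 0.999007). Hence R_6(9) > 4408, i.e. R_6(9) ≥ 4409.

Largest n = 4408; hence R_6(9) > 4408.


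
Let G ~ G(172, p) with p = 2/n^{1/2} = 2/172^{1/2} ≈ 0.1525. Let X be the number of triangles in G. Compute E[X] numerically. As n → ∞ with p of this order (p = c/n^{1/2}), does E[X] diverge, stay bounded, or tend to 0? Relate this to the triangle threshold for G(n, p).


Number of potential triangles: C(172, 3) = 833340.
Each occurs with probability p³ ≈ (0.1525)³ ≈ 3.5464784e-03.
By linearity: E[X] = C(172, 3)·p³ ≈ 833340 · 3.5464784e-03 ≈ 2955.42229.
Since α = 1/2 < 1, p = c/n^{1/2} ≫ 1/n is above the triangle threshold p ~ 1/n. Asymptotically E[X] ~ (c³/6)·n^{3(1−α)} = (2³/6)·n^{1.5} → ∞; triangles are abundant w.h.p.

E[X] ≈ 2955.42229; in regime p = Θ(1/n^{1/2}) E[X] diverges (above the triangle threshold p ~ 1/n).


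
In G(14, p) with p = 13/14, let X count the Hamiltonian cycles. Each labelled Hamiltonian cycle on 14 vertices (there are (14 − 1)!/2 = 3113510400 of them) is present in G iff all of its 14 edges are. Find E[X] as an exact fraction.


K_14 has (14 − 1)!/2 = 3113510400 labelled Hamiltonian cycles.
For each such Hamiltonian cycle H, let X_H = 1 if all 14 edges of H are present in G. Then P[X_H = 1] = p^{14} = (13/14)^{14} = 3937376385699289/11112006825558016.
By linearity of expectation: E[X] = Σ_H E[X_H] = 3113510400 · p^{14} = 3113510400 · 3937376385699289/11112006825558016 = 3420497300666614836525/3100448333024.
Numerically: E[X] ≈ 1.103e+09.

E[X] = 3113510400 · (13/14)^{14} = 3420497300666614836525/3100448333024 ≈ 1.103e+09.


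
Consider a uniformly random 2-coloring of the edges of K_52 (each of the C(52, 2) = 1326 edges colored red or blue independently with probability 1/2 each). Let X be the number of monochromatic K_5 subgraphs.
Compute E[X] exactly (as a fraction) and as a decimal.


Let X = Σ_S X_S over the C(52, 5) = 2598960 subsets S of size 5, where X_S = 1 if the K_5 on S is monochromatic.
For a fixed S, the K_5 on S has C(5, 2) = 10 edges. P[all 10 edges red] = (1/2)^10, and likewise for blue, so P[monochromatic] = 2·(1/2)^10 = 2^{1 − 10} = 1/512.
By linearity of expectation: E[X] = C(52, 5) · 2^{1 − 10} = 2598960 · 1/512 = 162435/32.
Numerically: E[X] ≈ 5076.094.

E[X] = C(52,5)·2^(1−C(5,2)) = 162435/32 ≈ 5076.094.


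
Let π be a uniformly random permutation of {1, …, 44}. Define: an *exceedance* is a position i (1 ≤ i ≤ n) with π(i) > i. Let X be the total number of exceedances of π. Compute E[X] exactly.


Write X = Σ_{i=1}^{44} X_i, where X_i = 1_{π(i) > i}.
For each fixed i, π(i) is uniform over {1, …, 44} (marginal of a uniform permutation), so P[π(i) > i] = (n − i)/n. Summing: Σ_{i=1}^{44} (n − i)/n = (0 + 1 + … + 43)/44 = 44(44 − 1)/(2·44) = (44 − 1)/2.
Hence E[X] = Σ_{i=1}^{44} (44 − i)/44 = 43/2 ≈ 21.500.

E[X] = 43/2 = 21.500.


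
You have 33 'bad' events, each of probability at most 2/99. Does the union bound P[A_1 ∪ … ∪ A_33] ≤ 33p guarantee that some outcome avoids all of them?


Union bound: P[∪_{i=1}^{33} A_i] ≤ Σ_i P[A_i] ≤ 33·p = 33·(2/99) = 2/3.
Numerically: 2/3 ≈ 0.667.
Is 2/3 < 1? YES.
Since P[∪ A_i] ≤ 2/3 < 1, the complement has P[∩ A_i^c] ≥ 1 − 2/3 = 1/3 > 0, so some outcome avoids every A_i.

33·p = 2/3 ≈ 0.667; existence CERTIFIED by the union bound.


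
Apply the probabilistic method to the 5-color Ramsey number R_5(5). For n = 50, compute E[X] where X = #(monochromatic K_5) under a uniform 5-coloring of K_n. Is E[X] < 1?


E[X] = C(50, 5) · 5^{1 − 10} = 2118760 · 5^{−9} = 2118760/1953125.
As a reduced fraction: E[X] = 423752/390625 ≈ 1.0848.
Is E[X] < 1? NO.
Since E[X] ≥ 1, the first-moment bound is inconclusive at n = 50; it does NOT by itself certify R_5(5) > 50.

E[X] = 423752/390625 ≈ 1.0848; E[X] ≥ 1; first-moment method inconclusive here.


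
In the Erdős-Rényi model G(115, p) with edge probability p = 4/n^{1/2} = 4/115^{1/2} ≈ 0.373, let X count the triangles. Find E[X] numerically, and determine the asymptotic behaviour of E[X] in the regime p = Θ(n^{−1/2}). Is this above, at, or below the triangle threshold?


Number of potential triangles: C(115, 3) = 246905.
Each occurs with probability p³ ≈ (0.373)³ ≈ 5.189592e-02.
By linearity: E[X] = C(115, 3)·p³ ≈ 246905 · 5.189592e-02 ≈ 12813.3621.
Since α = 1/2 < 1, p = c/n^{1/2} ≫ 1/n is above the triangle threshold p ~ 1/n. Asymptotically E[X] ~ (c³/6)·n^{3(1−α)} = (4³/6)·n^{1.5} → ∞; triangles are abundant w.h.p.

E[X] ≈ 12813.3621; in regime p = Θ(1/n^{1/2}) E[X] diverges (above the triangle threshold p ~ 1/n).


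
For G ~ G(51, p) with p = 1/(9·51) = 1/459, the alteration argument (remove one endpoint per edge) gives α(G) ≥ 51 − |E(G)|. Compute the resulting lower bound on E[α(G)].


E[|E(G)|] = C(51, 2)·p = 1275 · (1/459) = 25/9.
E[α(G)] ≥ n − E[|E(G)|] = 51 − 25/9 = 434/9.
Numerically: ≈ 48.222.
(This is only a lower bound; the true E[α(G)] may be larger.)

E[α(G)] ≥ 434/9 ≈ 48.222.


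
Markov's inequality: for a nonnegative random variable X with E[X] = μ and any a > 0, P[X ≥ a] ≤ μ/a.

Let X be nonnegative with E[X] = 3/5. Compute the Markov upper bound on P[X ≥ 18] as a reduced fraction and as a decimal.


μ = E[X] = 3/5, a = 18.
Markov: P[X ≥ 18] ≤ μ/a = (3/5)/18 = 1/30.
Numerically: ≈ 0.03333.
(Since a = 18 > μ = 0.60000, the bound 1/30 is < 1 and informative.)

P[X ≥ 18] ≤ 1/30 ≈ 0.03333.


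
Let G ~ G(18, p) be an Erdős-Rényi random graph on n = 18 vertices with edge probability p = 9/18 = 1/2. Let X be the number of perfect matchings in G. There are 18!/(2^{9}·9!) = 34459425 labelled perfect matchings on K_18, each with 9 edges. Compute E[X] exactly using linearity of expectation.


K_18 has 18!/(2^{9}·9!) = 34459425 labelled perfect matchings.
For each such perfect matching H, let X_H = 1 if all 9 edges of H are present in G. Then P[X_H = 1] = p^{9} = (1/2)^{9} = 1/512.
By linearity of expectation: E[X] = Σ_H E[X_H] = 34459425 · p^{9} = 34459425 · 1/512 = 34459425/512.
Numerically: E[X] ≈ 67304.

E[X] = 34459425 · (1/2)^{9} = 34459425/512 ≈ 67304.


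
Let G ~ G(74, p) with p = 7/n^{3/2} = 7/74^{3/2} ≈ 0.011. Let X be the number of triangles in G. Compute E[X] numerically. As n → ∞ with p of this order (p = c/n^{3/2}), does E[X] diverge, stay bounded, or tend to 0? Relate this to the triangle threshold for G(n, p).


Number of potential triangles: C(74, 3) = 64824.
Each occurs with probability p³ ≈ (0.011)³ ≈ 1.32969e-06.
By linearity: E[X] = C(74, 3)·p³ ≈ 64824 · 1.32969e-06 ≈ 0.086.
Since α = 3/2 > 1, p = c/n^{3/2} = o(1/n) is below the triangle threshold p ~ 1/n. Asymptotically E[X] ~ (c³/6)·n^{3(1−α)} = (7³/6)·n^{-1.5} → 0, so by Markov's inequality G has no triangles w.h.p.

E[X] ≈ 0.086; in regime p = Θ(1/n^{3/2}) E[X] tends to 0 (below the triangle threshold p ~ 1/n).


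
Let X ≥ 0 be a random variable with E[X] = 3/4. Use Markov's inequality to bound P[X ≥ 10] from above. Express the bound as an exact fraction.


μ = E[X] = 3/4, a = 10.
Markov: P[X ≥ 10] ≤ μ/a = (3/4)/10 = 3/40.
Numerically: ≈ 0.0750.
(Since a = 10 > μ = 0.7500, the bound 3/40 is < 1 and informative.)

P[X ≥ 10] ≤ 3/40 ≈ 0.0750.


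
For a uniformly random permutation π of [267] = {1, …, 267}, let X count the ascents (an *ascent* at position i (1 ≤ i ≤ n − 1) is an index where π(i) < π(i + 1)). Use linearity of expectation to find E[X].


Write X = Σ X_I over i = 1, …, 266, with X_I the indicator of one ascent.
There are 266 indicators.
For each fixed i, the pair (π(i), π(i+1)) is a uniformly random ordered pair of distinct values from {1, …, 267}; by symmetry P[π(i) < π(i+1)] = 1/2.
By linearity: E[X] = 266 · (1/2) = (267 − 1) · (1/2) = 133 ≈ 133.00000.

E[X] = 133 = 133.00000.


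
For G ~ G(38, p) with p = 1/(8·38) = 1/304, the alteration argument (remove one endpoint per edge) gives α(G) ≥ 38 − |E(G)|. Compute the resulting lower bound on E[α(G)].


E[|E(G)|] = C(38, 2)·p = 703 · (1/304) = 37/16.
E[α(G)] ≥ n − E[|E(G)|] = 38 − 37/16 = 571/16.
Numerically: ≈ 35.68750.
(This is only a lower bound; the true E[α(G)] may be larger.)

E[α(G)] ≥ 571/16 ≈ 35.68750.


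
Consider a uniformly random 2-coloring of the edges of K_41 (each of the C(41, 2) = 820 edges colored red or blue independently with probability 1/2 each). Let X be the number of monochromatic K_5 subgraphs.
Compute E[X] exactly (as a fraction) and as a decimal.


Let X = Σ_S X_S over the C(41, 5) = 749398 subsets S of size 5, where X_S = 1 if the K_5 on S is monochromatic.
For a fixed S, the K_5 on S has C(5, 2) = 10 edges. P[all 10 edges red] = (1/2)^10, and likewise for blue, so P[monochromatic] = 2·(1/2)^10 = 2^{1 − 10} = 1/512.
Summing: E[X] = C(41, 5) · 2^{1 − 10} = 749398 · 1/512 = 374699/256.
Numerically: E[X] ≈ 1463.66797.

E[X] = C(41,5)·2^(1−C(5,2)) = 374699/256 ≈ 1463.66797.


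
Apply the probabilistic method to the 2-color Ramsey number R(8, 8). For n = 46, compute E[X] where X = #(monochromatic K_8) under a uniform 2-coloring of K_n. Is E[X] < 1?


E[X] = C(46, 8) · 2^{1 − 28} = 260932815 · 2^{−27} = 260932815/134217728.
As a reduced fraction: E[X] = 260932815/134217728 ≈ 1.944.
Is E[X] < 1? NO.
Since E[X] ≥ 1, the first-moment bound is inconclusive at n = 46; it does NOT by itself certify R(8, 8) > 46.

E[X] = 260932815/134217728 ≈ 1.944; E[X] ≥ 1; first-moment method inconclusive here.


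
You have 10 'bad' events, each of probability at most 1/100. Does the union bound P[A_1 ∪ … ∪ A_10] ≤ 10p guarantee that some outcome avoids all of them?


Union bound: P[∪_{i=1}^{10} A_i] ≤ Σ_i P[A_i] ≤ 10·p = 10·(1/100) = 1/10.
Numerically: 1/10 ≈ 0.10000.
Is 1/10 < 1? YES.
Since P[∪ A_i] ≤ 1/10 < 1, the complement has P[∩ A_i^c] ≥ 1 − 1/10 = 9/10 > 0, so some outcome avoids every A_i.

10·p = 1/10 ≈ 0.10000; existence CERTIFIED by the union bound.


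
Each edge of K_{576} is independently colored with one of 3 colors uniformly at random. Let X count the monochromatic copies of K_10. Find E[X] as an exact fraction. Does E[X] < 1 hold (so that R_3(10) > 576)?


E[X] = C(576, 10) · 3^{1 − 45} = 1024104945306307344480 · 3^{−44} = 1024104945306307344480/984770902183611232881.
As a reduced fraction: E[X] = 12643270929707498080/12157665459056928801 ≈ 1.040.
Is E[X] < 1? NO.
Since E[X] ≥ 1, the first-moment bound is inconclusive at n = 576; it does NOT by itself certify R_3(10) > 576.

E[X] = 12643270929707498080/12157665459056928801 ≈ 1.040; E[X] ≥ 1; first-moment method inconclusive here.


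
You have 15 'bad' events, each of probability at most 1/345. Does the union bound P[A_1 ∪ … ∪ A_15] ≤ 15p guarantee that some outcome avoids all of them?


Union bound: P[∪_{i=1}^{15} A_i] ≤ Σ_i P[A_i] ≤ 15·p = 15·(1/345) = 1/23.
Numerically: 1/23 ≈ 0.043.
Is 1/23 < 1? YES.
Since P[∪ A_i] ≤ 1/23 < 1, the complement has P[∩ A_i^c] ≥ 1 − 1/23 = 22/23 > 0, so some outcome avoids every A_i.

15·p = 1/23 ≈ 0.043; existence CERTIFIED by the union bound.


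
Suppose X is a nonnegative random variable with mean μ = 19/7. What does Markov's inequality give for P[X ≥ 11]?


μ = E[X] = 19/7, a = 11.
Markov: P[X ≥ 11] ≤ μ/a = (19/7)/11 = 19/77.
Numerically: ≈ 0.2468.
(Since a = 11 > μ = 2.7143, the bound 19/77 is < 1 and informative.)

P[X ≥ 11] ≤ 19/77 ≈ 0.2468.


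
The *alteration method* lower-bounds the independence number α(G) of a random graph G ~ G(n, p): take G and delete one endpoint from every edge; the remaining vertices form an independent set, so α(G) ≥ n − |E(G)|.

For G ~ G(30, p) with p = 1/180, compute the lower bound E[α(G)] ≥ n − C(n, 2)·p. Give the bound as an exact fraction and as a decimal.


E[|E(G)|] = C(30, 2)·p = 435 · (1/180) = 29/12.
E[α(G)] ≥ n − E[|E(G)|] = 30 − 29/12 = 331/12.
Numerically: ≈ 27.583.
(This is only a lower bound; the true E[α(G)] may be larger.)

E[α(G)] ≥ 331/12 ≈ 27.583.


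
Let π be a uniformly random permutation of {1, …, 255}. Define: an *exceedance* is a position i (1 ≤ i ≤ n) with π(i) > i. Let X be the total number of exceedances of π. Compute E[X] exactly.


Write X = Σ_{i=1}^{255} X_i, where X_i = 1_{π(i) > i}.
For each fixed i, π(i) is uniform over {1, …, 255} (marginal of a uniform permutation), so P[π(i) > i] = (n − i)/n. Summing: Σ_{i=1}^{255} (n − i)/n = (0 + 1 + … + 254)/255 = 255(255 − 1)/(2·255) = (255 − 1)/2.
Hence E[X] = Σ_{i=1}^{255} (255 − i)/255 = 127 ≈ 127.0000.

E[X] = 127 = 127.0000.


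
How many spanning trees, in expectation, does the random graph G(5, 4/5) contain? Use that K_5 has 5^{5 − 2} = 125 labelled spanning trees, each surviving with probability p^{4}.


K_5 has 5^{5 − 2} = 125 labelled spanning trees.
For each such spanning tree H, let X_H = 1 if all 4 edges of H are present in G. Then P[X_H = 1] = p^{4} = (4/5)^{4} = 256/625.
By linearity: E[X] = Σ_H E[X_H] = 125 · p^{4} = 125 · 256/625 = 256/5.
Numerically: E[X] ≈ 51.2.

E[X] = 125 · (4/5)^{4} = 256/5 ≈ 51.2.


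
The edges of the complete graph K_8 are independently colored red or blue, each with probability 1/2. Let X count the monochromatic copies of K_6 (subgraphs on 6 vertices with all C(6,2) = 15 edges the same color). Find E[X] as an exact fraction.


Let X = Σ_S X_S over the C(8, 6) = 28 subsets S of size 6, where X_S = 1 if the K_6 on S is monochromatic.
For a fixed S, the K_6 on S has C(6, 2) = 15 edges. P[all 15 edges red] = (1/2)^15, and likewise for blue, so P[monochromatic] = 2·(1/2)^15 = 2^{1 − 15} = 1/16384.
By linearity of expectation: E[X] = C(8, 6) · 2^{1 − 15} = 28 · 1/16384 = 7/4096.
Numerically: E[X] ≈ 0.002.

E[X] = C(8,6)·2^(1−C(6,2)) = 7/4096 ≈ 0.002.


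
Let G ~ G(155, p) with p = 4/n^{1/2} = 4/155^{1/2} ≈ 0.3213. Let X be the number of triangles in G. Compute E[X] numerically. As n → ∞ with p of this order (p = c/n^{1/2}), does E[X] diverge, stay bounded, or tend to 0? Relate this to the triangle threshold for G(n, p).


Number of potential triangles: C(155, 3) = 608685.
Each occurs with probability p³ ≈ (0.3213)³ ≈ 3.316519e-02.
By linearity: E[X] = C(155, 3)·p³ ≈ 608685 · 3.316519e-02 ≈ 20187.1507.
Since α = 1/2 < 1, p = c/n^{1/2} ≫ 1/n is above the triangle threshold p ~ 1/n. Asymptotically E[X] ~ (c³/6)·n^{3(1−α)} = (4³/6)·n^{1.5} → ∞; triangles are abundant w.h.p.

E[X] ≈ 20187.1507; in regime p = Θ(1/n^{1/2}) E[X] diverges (above the triangle threshold p ~ 1/n).


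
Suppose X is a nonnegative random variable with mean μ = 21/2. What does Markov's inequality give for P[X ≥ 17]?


μ = E[X] = 21/2, a = 17.
Markov: P[X ≥ 17] ≤ μ/a = (21/2)/17 = 21/34.
Numerically: ≈ 0.6176.
(Since a = 17 > μ = 10.5000, the bound 21/34 is < 1 and informative.)

P[X ≥ 17] ≤ 21/34 ≈ 0.6176.


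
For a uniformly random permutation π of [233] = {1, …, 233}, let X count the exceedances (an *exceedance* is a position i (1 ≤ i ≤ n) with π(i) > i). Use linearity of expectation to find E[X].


Write X = Σ_{i=1}^{233} X_i, where X_i = 1_{π(i) > i}.
For each fixed i, π(i) is uniform over {1, …, 233} (marginal of a uniform permutation), so P[π(i) > i] = (n − i)/n. Summing: Σ_{i=1}^{233} (n − i)/n = (0 + 1 + … + 232)/233 = 233(233 − 1)/(2·233) = (233 − 1)/2.
Hence E[X] = Σ_{i=1}^{233} (233 − i)/233 = 116 ≈ 116.00000.

E[X] = 116 = 116.00000.


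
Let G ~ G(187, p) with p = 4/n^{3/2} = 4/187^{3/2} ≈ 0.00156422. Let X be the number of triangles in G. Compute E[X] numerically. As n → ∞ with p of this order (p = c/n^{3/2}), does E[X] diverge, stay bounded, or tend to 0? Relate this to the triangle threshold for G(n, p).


Number of potential triangles: C(187, 3) = 1072445.
Each occurs with probability p³ ≈ (0.00156422)³ ≈ 3.82730211e-09.
By linearity: E[X] = C(187, 3)·p³ ≈ 1072445 · 3.82730211e-09 ≈ 0.004105.
Since α = 3/2 > 1, p = c/n^{3/2} = o(1/n) is below the triangle threshold p ~ 1/n. Asymptotically E[X] ~ (c³/6)·n^{3(1−α)} = (4³/6)·n^{-1.5} → 0, so by Markov's inequality G has no triangles w.h.p.

E[X] ≈ 0.004105; in regime p = Θ(1/n^{3/2}) E[X] tends to 0 (below the triangle threshold p ~ 1/n).


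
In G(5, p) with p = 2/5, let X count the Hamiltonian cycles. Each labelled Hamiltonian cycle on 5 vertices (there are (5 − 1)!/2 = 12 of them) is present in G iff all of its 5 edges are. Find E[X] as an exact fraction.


K_5 has (5 − 1)!/2 = 12 labelled Hamiltonian cycles.
For each such Hamiltonian cycle H, let X_H = 1 if all 5 edges of H are present in G. Then P[X_H = 1] = p^{5} = (2/5)^{5} = 32/3125.
By linearity: E[X] = Σ_H E[X_H] = 12 · p^{5} = 12 · 32/3125 = 384/3125.
Numerically: E[X] ≈ 0.1229.

E[X] = 12 · (2/5)^{5} = 384/3125 ≈ 0.1229.


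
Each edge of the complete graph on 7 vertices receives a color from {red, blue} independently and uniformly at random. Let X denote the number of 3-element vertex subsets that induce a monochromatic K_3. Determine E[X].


Let X = Σ_S X_S over the C(7, 3) = 35 subsets S of size 3, where X_S = 1 if the K_3 on S is monochromatic.
For a fixed S, the K_3 on S has C(3, 2) = 3 edges. P[all 3 edges red] = (1/2)^3, and likewise for blue, so P[monochromatic] = 2·(1/2)^3 = 2^{1 − 3} = 1/4.
Summing: E[X] = C(7, 3) · 2^{1 − 3} = 35 · 1/4 = 35/4.
Numerically: E[X] ≈ 8.7500.

E[X] = C(7,3)·2^(1−C(3,2)) = 35/4 ≈ 8.7500.


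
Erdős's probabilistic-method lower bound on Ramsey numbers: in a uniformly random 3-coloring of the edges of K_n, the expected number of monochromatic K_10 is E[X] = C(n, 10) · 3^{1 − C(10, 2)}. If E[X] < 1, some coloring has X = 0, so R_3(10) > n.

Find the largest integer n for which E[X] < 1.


We need C(n, 10) · 3^{1 − 45} < 1, i.e. C(n, 10) < 3^{45 − 1} = 984770902183611232881.
Check values of n near the boundary:
  n = 569: C(569, 10) = 905357721286137524328; 905357721286137524328 < 984770902183611232881? YES
  n = 570: C(570, 10) = 921524823451961408691; 921524823451961408691 < 984770902183611232881? YES
  n = 571: C(571, 10) = 937951290893172842001; 937951290893172842001 < 984770902183611232881? YES
  n = 572: C(572, 10) = 954640815642161682606; 954640815642161682606 < 984770902183611232881? YES
  n = 573: C(573, 10) = 971597135635805762226; 971597135635805762226 < 984770902183611232881? YES
  n = 574: C(574, 10) = 988824035203816502691; 988824035203816502691 < 984770902183611232881? NO
  n = 575: C(575, 10) = 1006325345561406175305; 1006325345561406175305 < 984770902183611232881? NO
  n = 576: C(576, 10) = 1024104945306307344480; 1024104945306307344480 < 984770902183611232881? NO
The largest n with C(n, 10) < 984770902183611232881 is n = 573 (where E[X] = 35985079097622435638/36472996377170786403 ≈ 0.986623). Hence R_3(10) > 573, i.e. R_3(10) ≥ 574.

Largest n = 573; hence R_3(10) > 573.


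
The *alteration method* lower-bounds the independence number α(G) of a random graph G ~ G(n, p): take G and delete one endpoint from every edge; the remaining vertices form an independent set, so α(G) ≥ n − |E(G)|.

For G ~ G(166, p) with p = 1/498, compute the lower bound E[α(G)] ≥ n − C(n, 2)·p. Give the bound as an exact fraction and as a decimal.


E[|E(G)|] = C(166, 2)·p = 13695 · (1/498) = 55/2.
E[α(G)] ≥ n − E[|E(G)|] = 166 − 55/2 = 277/2.
Numerically: ≈ 138.500.
(This is only a lower bound; the true E[α(G)] may be larger.)

E[α(G)] ≥ 277/2 ≈ 138.500.


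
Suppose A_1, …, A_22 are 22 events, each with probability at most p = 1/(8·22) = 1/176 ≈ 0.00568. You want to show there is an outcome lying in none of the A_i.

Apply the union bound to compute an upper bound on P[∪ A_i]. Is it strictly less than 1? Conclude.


Union bound: P[∪_{i=1}^{22} A_i] ≤ Σ_i P[A_i] ≤ 22·p = 22·(1/176) = 1/8.
Numerically: 1/8 ≈ 0.12500.
Is 1/8 < 1? YES.
Since P[∪ A_i] ≤ 1/8 < 1, the complement has P[∩ A_i^c] ≥ 1 − 1/8 = 7/8 > 0, so some outcome avoids every A_i.

22·p = 1/8 ≈ 0.12500; existence CERTIFIED by the union bound.


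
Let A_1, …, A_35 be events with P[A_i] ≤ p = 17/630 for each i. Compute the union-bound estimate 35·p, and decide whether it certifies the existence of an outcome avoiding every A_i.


Union bound: P[∪_{i=1}^{35} A_i] ≤ Σ_i P[A_i] ≤ 35·p = 35·(17/630) = 17/18.
Numerically: 17/18 ≈ 0.944.
Is 17/18 < 1? YES.
Since P[∪ A_i] ≤ 17/18 < 1, the complement has P[∩ A_i^c] ≥ 1 − 17/18 = 1/18 > 0, so some outcome avoids every A_i.

35·p = 17/18 ≈ 0.944; existence CERTIFIED by the union bound.


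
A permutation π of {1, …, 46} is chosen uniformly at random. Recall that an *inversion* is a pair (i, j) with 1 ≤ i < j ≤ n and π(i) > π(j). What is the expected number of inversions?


Write X = Σ X_I over the C(46, 2) = 1035 pairs i < j, with X_I the indicator of one inversion.
There are 1035 indicators.
For each fixed pair i < j, the values π(i) and π(j) are two distinct elements of {1, …, 46} in uniformly random order; by symmetry P[π(i) > π(j)] = 1/2.
By linearity: E[X] = 1035 · (1/2) = C(46, 2) · (1/2) = 1035/2 = 1035/2 ≈ 517.500.

E[X] = 1035/2 = 517.500.


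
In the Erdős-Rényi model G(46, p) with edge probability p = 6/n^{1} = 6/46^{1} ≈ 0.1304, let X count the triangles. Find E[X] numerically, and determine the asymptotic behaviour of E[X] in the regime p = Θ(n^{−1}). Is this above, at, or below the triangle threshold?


Number of potential triangles: C(46, 3) = 15180.
Each occurs with probability p³ ≈ (0.1304)³ ≈ 2.219117e-03.
By linearity: E[X] = C(46, 3)·p³ ≈ 15180 · 2.219117e-03 ≈ 33.6862.
Here α = 1, so p = 6/n is exactly at the triangle threshold p ~ 1/n. Asymptotically E[X] → c³/6 = 6³/6 = 36 ≈ 36.0000, a bounded constant. In this regime the triangle count is asymptotically Poisson(c³/6).

E[X] ≈ 33.6862; in regime p = Θ(1/n^{1}) E[X] stays bounded (at the triangle threshold p ~ 1/n).


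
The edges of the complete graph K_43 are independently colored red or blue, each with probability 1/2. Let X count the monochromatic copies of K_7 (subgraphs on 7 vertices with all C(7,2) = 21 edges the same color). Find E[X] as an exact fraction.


Let X = Σ_S X_S over the C(43, 7) = 32224114 subsets S of size 7, where X_S = 1 if the K_7 on S is monochromatic.
For a fixed S, the K_7 on S has C(7, 2) = 21 edges. P[all 21 edges red] = (1/2)^21, and likewise for blue, so P[monochromatic] = 2·(1/2)^21 = 2^{1 − 21} = 1/1048576.
Summing: E[X] = C(43, 7) · 2^{1 − 21} = 32224114 · 1/1048576 = 16112057/524288.
Numerically: E[X] ≈ 30.73131.

E[X] = C(43,7)·2^(1−C(7,2)) = 16112057/524288 ≈ 30.73131.


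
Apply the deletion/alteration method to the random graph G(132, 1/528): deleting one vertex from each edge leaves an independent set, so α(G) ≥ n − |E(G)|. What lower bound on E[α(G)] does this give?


E[|E(G)|] = C(132, 2)·p = 8646 · (1/528) = 131/8.
E[α(G)] ≥ n − E[|E(G)|] = 132 − 131/8 = 925/8.
Numerically: ≈ 115.62500.
(This is only a lower bound; the true E[α(G)] may be larger.)

E[α(G)] ≥ 925/8 ≈ 115.62500.


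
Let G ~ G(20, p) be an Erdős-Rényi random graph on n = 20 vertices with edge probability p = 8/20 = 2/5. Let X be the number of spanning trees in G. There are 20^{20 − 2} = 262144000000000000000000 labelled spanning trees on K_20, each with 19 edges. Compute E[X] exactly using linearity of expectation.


K_20 has 20^{20 − 2} = 262144000000000000000000 labelled spanning trees.
For each such spanning tree H, let X_H = 1 if all 19 edges of H are present in G. Then P[X_H = 1] = p^{19} = (2/5)^{19} = 524288/19073486328125.
Summing the indicators: E[X] = Σ_H E[X_H] = 262144000000000000000000 · p^{19} = 262144000000000000000000 · 524288/19073486328125 = 36028797018963968/5.
Numerically: E[X] ≈ 7.206e+15.

E[X] = 262144000000000000000000 · (2/5)^{19} = 36028797018963968/5 ≈ 7.206e+15.


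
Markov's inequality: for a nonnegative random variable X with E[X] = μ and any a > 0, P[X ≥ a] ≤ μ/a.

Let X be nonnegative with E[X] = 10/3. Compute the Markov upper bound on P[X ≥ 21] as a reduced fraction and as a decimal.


μ = E[X] = 10/3, a = 21.
Markov: P[X ≥ 21] ≤ μ/a = (10/3)/21 = 10/63.
Numerically: ≈ 0.15873.
(Since a = 21 > μ = 3.33333, the bound 10/63 is < 1 and informative.)

P[X ≥ 21] ≤ 10/63 ≈ 0.15873.
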